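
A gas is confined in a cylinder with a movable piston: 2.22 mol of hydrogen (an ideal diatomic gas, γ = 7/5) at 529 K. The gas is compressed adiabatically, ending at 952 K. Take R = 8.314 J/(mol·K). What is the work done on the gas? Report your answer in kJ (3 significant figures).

Adiabatic ⇒ Q = 0, so W_by = −ΔU = nCᵥ(T₁ − T₂).
Cᵥ = 5R/2 = 20.79 J/(mol·K).
W = (2.22)(20.79)(529 − 952) = -19518 J.
Work on gas = −W_by = 19518 J.

W ≈ 19.5 kJ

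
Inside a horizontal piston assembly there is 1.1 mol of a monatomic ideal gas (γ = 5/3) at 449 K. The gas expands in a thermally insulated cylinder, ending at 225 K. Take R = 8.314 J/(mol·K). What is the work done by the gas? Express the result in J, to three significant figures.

Adiabatic ⇒ Q = 0, so W_by = −ΔU = nCᵥ(T₁ − T₂).
Cᵥ = 3R/2 = 12.47 J/(mol·K).
W = (1.1)(12.47)(449 − 225) = 3073 J.

W ≈ 3070 J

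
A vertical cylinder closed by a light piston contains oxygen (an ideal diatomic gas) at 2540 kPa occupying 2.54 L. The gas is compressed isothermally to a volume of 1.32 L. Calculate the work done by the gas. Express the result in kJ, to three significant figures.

Isothermal: W = nRT ln(V₂/V₁) = P₁V₁ ln(V₂/V₁).
P₁V₁ = (2540 kPa)(2.54 L) = 6452 J.
W = 6452 × ln(1.32/2.54) = 6452 × -0.6545
W_by_gas = -4223 J.

W ≈ -4.22 kJ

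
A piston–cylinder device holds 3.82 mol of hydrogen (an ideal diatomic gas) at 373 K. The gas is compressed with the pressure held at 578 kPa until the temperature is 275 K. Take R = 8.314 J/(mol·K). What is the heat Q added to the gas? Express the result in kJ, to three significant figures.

Isobaric: W = nRΔT = (3.82)(8.314)(-98) = -3112 J.
ΔU = nCᵥΔT with Cᵥ = 5R/2: ΔU = (3.82)(20.79)(-98) = -7781 J.
Q = ΔU + W = -7781 − 3112 = -10894 J.

Q ≈ -10.9 kJ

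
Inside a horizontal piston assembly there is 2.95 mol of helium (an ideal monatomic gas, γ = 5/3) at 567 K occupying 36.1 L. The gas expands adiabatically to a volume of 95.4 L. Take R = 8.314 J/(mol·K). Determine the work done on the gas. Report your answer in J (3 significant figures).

Adiabatic: TV^(γ−1) = const with γ = 5/3.
T₂ = T₁ (V₁/V₂)^(γ−1) = 567 × (36.1/95.4)^0.667 = 567 × 0.5232 = 296.6 K.
W_by = nCᵥ(T₁ − T₂) = (2.95)(12.47)(567 − 296.6) = 9947 J.
Work on gas = −W_by = -9947 J.

W ≈ -9950 J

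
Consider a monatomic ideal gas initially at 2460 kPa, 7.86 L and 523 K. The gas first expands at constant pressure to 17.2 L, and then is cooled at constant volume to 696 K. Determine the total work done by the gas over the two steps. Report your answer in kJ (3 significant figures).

W_total ≈ 23.0 kJ

Step 1 (isobaric): W = PΔV = (2460 kPa)(17.2 − 7.86 L) = 22976 J.
Step 2 (isochoric): W = 0 (constant volume).
W_total = 22976 + 0 = 22976 J.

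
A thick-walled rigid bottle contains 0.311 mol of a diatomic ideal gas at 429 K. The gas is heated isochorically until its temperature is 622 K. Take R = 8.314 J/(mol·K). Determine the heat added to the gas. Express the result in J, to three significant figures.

Constant volume ⇒ W = 0, so Q = ΔU = nCᵥΔT with Cᵥ = 5R/2 = 20.79 J/(mol·K).
ΔU = (0.311)(20.79)(622 − 429) = 1248 J.

Q ≈ 1250 J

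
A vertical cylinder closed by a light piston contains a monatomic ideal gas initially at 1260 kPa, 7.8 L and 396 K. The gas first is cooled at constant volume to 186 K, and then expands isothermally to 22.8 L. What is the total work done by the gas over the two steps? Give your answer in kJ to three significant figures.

Step 1 (isochoric): W = 0 (constant volume).
After step 1: P = 591.8 kPa (V unchanged).
Step 2 (isothermal): W = P₁V₁ ln(V₂/V₁) = (4616) ln(22.8/7.8) = 4951 J.
W_total = 0 + 4951 = 4951 J.

W_total ≈ 4.95 kJ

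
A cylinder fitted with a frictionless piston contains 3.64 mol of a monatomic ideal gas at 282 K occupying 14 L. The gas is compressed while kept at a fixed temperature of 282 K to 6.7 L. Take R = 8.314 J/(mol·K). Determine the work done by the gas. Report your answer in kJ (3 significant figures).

W ≈ -6.29 kJ

Isothermal: W = nRT ln(V₂/V₁).
W = (3.64)(8.314)(282) × ln(6.7/14)
  = 8534 × -0.7369
W_by_gas = -6289 J.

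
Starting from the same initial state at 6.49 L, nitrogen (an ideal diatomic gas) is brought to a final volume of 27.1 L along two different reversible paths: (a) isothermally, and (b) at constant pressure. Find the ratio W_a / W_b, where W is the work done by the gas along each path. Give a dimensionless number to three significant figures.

W_a / W_b ≈ 0.450

Path (a) isothermal: W = P₁V₁ ln(V₂/V₁) → W_a/(P₁V₁) = 1.429.
Path (b) isobaric: W = P₁(V₂ − V₁) → W_b/(P₁V₁) = 3.176.
W_a / W_b = 1.429 / 3.176 = 0.4501.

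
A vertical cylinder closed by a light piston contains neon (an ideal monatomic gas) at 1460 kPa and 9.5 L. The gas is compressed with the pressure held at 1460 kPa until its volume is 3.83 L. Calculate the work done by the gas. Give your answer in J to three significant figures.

W ≈ -8280 J

Isobaric: W = P ΔV.
W = (1460 kPa)(3.83 − 9.5 L) = (1460)(-5.67) = -8278 J.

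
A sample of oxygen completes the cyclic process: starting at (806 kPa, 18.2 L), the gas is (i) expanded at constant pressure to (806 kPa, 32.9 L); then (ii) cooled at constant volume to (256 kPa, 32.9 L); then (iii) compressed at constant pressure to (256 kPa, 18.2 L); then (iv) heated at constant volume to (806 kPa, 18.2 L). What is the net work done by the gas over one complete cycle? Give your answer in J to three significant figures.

Constant-volume legs do no work.
W(i) = (806)(32.9 − 18.2) = 11848 J; W(iii) = (256)(18.2 − 32.9) = -3763 J.
W_net = 11848 − 3763 = 8085 J (the clockwise enclosed area).

W_net ≈ 8080 J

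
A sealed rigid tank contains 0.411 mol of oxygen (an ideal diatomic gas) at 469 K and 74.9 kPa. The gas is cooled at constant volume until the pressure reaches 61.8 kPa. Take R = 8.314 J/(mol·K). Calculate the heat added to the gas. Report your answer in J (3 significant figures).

Constant volume ⇒ W = 0, so Q = ΔU = nCᵥΔT with Cᵥ = 5R/2 = 20.79 J/(mol·K).
At constant V, T₂/T₁ = P₂/P₁ ⇒ ΔT = T₁(P₂/P₁ − 1) = 469·(61.8/74.9 − 1) = -82.03 K.
ΔU = (0.411)(20.79)(-82.03) = -700.7 J.

Q ≈ -701 J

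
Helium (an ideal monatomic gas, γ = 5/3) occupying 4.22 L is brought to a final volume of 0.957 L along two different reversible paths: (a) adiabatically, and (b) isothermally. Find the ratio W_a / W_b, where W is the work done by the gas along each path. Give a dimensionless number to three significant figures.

W_a / W_b ≈ 1.71

Path (a) adiabatic: W = P₁V₁(1 − (V₁/V₂)^(γ−1))/(γ−1) → W_a/(P₁V₁) = -2.534.
Path (b) isothermal: W = P₁V₁ ln(V₂/V₁) → W_b/(P₁V₁) = -1.484.
W_a / W_b = -2.534 / -1.484 = 1.708.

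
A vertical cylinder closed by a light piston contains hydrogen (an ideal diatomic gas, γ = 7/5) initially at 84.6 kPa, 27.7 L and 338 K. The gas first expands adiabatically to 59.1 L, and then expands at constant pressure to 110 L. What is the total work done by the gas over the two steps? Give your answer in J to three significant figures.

W_total ≈ 3020 J

Step 1 (adiabatic): W = (P₁V₁ − P₂V₂)/(γ−1) = (2343 − 1731)/0.4 = 1532 J.
After step 1: P = 29.28 kPa, V = 59.1 L, T = 249.6 K.
Step 2 (isobaric): W = PΔV = (29.28 kPa)(110 − 59.1 L) = 1491 J.
W_total = 1532 + 1491 = 3022 J.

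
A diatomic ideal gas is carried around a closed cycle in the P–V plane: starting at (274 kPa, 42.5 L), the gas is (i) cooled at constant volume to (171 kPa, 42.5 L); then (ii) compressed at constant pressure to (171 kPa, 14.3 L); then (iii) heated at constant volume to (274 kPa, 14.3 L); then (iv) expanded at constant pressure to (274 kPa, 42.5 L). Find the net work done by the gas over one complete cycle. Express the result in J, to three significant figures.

Constant-volume legs do no work.
W(ii) = (171)(14.3 − 42.5) = -4822 J; W(iv) = (274)(42.5 − 14.3) = 7727 J.
W_net = -4822 + 7727 = 2905 J (the clockwise enclosed area).

W_net ≈ 2900 J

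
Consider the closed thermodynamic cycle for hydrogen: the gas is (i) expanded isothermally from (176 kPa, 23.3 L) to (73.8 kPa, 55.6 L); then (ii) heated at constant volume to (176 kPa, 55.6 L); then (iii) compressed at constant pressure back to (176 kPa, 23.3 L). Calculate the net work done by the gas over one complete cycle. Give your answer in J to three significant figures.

W_net ≈ -2120 J

Leg (i): W = PᵢVᵢ ln(V_f/Vᵢ) = (4101) ln(55.6/23.3) = 3567 J.
Leg (ii): W = 0.
Leg (iii): W = PΔV = (176)(23.3 − 55.6) = -5685 J.
W_net = 3567 − 5685 = -2118 J.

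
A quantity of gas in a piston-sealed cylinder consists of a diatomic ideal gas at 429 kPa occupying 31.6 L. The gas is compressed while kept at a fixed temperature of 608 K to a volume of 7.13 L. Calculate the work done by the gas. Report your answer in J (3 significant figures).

W ≈ -20200 J

Isothermal: W = nRT ln(V₂/V₁) = P₁V₁ ln(V₂/V₁).
P₁V₁ = (429 kPa)(31.6 L) = 13556 J.
W = 13556 × ln(7.13/31.6) = 13556 × -1.489
W_by_gas = -20183 J.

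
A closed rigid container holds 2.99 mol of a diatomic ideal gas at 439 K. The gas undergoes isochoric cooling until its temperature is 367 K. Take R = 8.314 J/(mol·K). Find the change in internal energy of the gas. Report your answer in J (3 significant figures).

Constant volume ⇒ W = 0, so Q = ΔU = nCᵥΔT with Cᵥ = 5R/2 = 20.79 J/(mol·K).
ΔU = (2.99)(20.79)(367 − 439) = -4475 J.

ΔU ≈ -4470 J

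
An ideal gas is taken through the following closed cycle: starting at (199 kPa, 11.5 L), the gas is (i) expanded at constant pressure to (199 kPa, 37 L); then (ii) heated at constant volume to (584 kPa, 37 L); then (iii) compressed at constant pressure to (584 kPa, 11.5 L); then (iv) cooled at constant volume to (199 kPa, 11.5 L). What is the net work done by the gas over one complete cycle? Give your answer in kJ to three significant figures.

Constant-volume legs do no work.
W(i) = (199)(37 − 11.5) = 5074 J; W(iii) = (584)(11.5 − 37) = -14892 J.
W_net = 5074 − 14892 = -9818 J (the counter-clockwise enclosed area).

W_net ≈ -9.82 kJ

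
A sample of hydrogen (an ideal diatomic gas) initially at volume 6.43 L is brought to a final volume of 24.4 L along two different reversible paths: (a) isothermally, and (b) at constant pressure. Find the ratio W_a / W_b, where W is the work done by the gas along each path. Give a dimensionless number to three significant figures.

Path (a) isothermal: W = P₁V₁ ln(V₂/V₁) → W_a/(P₁V₁) = 1.334.
Path (b) isobaric: W = P₁(V₂ − V₁) → W_b/(P₁V₁) = 2.795.
W_a / W_b = 1.334 / 2.795 = 0.4772.

W_a / W_b ≈ 0.477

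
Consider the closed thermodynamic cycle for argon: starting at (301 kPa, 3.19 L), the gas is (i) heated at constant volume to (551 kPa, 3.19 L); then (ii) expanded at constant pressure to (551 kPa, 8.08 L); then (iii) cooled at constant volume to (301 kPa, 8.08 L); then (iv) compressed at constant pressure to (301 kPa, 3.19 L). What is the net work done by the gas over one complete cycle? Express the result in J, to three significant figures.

Constant-volume legs do no work.
W(ii) = (551)(8.08 − 3.19) = 2694 J; W(iv) = (301)(3.19 − 8.08) = -1472 J.
W_net = 2694 − 1472 = 1223 J (the clockwise enclosed area).

W_net ≈ 1220 J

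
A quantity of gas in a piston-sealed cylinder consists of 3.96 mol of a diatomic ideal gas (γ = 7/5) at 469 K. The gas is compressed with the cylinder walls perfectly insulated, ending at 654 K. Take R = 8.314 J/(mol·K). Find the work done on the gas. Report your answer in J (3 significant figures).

W ≈ 15200 J

Adiabatic ⇒ Q = 0, so W_by = −ΔU = nCᵥ(T₁ − T₂).
Cᵥ = 5R/2 = 20.79 J/(mol·K).
W = (3.96)(20.79)(469 − 654) = -15227 J.
Work on gas = −W_by = 15227 J.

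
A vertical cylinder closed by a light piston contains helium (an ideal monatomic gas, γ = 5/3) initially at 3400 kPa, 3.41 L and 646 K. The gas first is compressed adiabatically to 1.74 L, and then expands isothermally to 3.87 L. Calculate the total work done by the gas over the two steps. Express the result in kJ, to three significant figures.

Step 1 (adiabatic): W = (P₁V₁ − P₂V₂)/(γ−1) = (11594 − 18157)/0.667 = -9844 J.
After step 1: P = 10435 kPa, V = 1.74 L, T = 1012 K.
Step 2 (isothermal): W = P₁V₁ ln(V₂/V₁) = (18157) ln(3.87/1.74) = 14514 J.
W_total = -9844 + 14514 = 4670 J.

W_total ≈ 4.67 kJ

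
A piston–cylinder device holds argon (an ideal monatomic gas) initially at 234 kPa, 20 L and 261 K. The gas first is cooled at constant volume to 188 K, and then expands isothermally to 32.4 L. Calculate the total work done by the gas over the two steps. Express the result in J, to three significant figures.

Step 1 (isochoric): W = 0 (constant volume).
After step 1: P = 168.6 kPa (V unchanged).
Step 2 (isothermal): W = P₁V₁ ln(V₂/V₁) = (3371) ln(32.4/20) = 1626 J.
W_total = 0 + 1626 = 1626 J.

W_total ≈ 1630 J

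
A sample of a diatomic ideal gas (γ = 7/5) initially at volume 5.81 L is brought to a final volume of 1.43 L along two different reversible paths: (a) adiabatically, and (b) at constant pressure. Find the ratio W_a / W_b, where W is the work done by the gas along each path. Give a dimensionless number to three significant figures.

Path (a) adiabatic: W = P₁V₁(1 − (V₁/V₂)^(γ−1))/(γ−1) → W_a/(P₁V₁) = -1.88.
Path (b) isobaric: W = P₁(V₂ − V₁) → W_b/(P₁V₁) = -0.7539.
W_a / W_b = -1.88 / -0.7539 = 2.494.

W_a / W_b ≈ 2.49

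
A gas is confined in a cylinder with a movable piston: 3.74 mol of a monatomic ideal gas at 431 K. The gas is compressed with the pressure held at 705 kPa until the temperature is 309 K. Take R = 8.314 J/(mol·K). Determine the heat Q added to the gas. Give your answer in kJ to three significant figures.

Isobaric: W = nRΔT = (3.74)(8.314)(-122) = -3794 J.
ΔU = nCᵥΔT with Cᵥ = 3R/2: ΔU = (3.74)(12.47)(-122) = -5690 J.
Q = ΔU + W = -5690 − 3794 = -9484 J.

Q ≈ -9.48 kJ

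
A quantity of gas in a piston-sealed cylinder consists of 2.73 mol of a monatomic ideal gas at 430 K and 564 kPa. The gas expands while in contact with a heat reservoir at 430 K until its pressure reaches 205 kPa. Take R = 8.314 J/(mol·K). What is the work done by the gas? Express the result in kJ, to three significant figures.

Isothermal process: W = nRT ln(V₂/V₁) = nRT ln(P₁/P₂).
W = (2.73)(8.314)(430) × ln(564/205)
  = 9760 × ln(2.751) = 9760 × 1.012
W_by_gas = 9877 J.

W ≈ 9.88 kJ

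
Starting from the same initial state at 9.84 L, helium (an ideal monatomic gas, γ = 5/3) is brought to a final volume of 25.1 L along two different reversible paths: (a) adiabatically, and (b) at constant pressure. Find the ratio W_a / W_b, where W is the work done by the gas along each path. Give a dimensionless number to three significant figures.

Path (a) adiabatic: W = P₁V₁(1 − (V₁/V₂)^(γ−1))/(γ−1) → W_a/(P₁V₁) = 0.6965.
Path (b) isobaric: W = P₁(V₂ − V₁) → W_b/(P₁V₁) = 1.551.
W_a / W_b = 0.6965 / 1.551 = 0.4491.

W_a / W_b ≈ 0.449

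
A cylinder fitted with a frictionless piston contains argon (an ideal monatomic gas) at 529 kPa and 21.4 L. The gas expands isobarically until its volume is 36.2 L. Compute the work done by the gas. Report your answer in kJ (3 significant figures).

W ≈ 7.83 kJ

Isobaric: W = P ΔV.
W = (529 kPa)(36.2 − 21.4 L) = (529)(14.8) = 7829 J.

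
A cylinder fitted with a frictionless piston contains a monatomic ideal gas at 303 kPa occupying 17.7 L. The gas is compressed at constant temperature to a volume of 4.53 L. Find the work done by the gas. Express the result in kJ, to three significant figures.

Isothermal: W = nRT ln(V₂/V₁) = P₁V₁ ln(V₂/V₁).
P₁V₁ = (303 kPa)(17.7 L) = 5363 J.
W = 5363 × ln(4.53/17.7) = 5363 × -1.363
W_by_gas = -7309 J.

W ≈ -7.31 kJ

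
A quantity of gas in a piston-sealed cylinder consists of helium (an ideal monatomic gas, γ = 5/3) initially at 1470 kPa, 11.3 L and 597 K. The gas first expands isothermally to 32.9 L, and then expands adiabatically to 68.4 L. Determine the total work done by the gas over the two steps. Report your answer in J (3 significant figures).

W_total ≈ 27400 J

Step 1 (isothermal): W = P₁V₁ ln(V₂/V₁) = (16611) ln(32.9/11.3) = 17752 J.
After step 1: P = 504.9 kPa, V = 32.9 L, T = 597 K.
Step 2 (adiabatic): W = (P₁V₁ − P₂V₂)/(γ−1) = (16611 − 10197)/0.667 = 9620 J.
W_total = 17752 + 9620 = 27372 J.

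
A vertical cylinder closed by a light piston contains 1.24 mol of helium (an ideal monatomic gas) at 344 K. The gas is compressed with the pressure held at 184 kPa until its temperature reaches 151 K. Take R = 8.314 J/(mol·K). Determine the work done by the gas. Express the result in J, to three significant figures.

W ≈ -1990 J

Isobaric: W = P ΔV = nR ΔT.
W = (1.24)(8.314)(151 − 344) = -1990 J.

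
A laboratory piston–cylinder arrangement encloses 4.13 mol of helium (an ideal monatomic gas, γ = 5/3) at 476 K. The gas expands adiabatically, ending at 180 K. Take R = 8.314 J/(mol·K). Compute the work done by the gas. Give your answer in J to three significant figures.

W ≈ 15200 J

Adiabatic ⇒ Q = 0, so W_by = −ΔU = nCᵥ(T₁ − T₂).
Cᵥ = 3R/2 = 12.47 J/(mol·K).
W = (4.13)(12.47)(476 − 180) = 15246 J.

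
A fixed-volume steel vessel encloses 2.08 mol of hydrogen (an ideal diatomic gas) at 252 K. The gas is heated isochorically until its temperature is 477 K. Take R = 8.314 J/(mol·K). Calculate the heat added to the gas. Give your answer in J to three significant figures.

Q ≈ 9730 J

Constant volume ⇒ W = 0, so Q = ΔU = nCᵥΔT with Cᵥ = 5R/2 = 20.79 J/(mol·K).
ΔU = (2.08)(20.79)(477 − 252) = 9727 J.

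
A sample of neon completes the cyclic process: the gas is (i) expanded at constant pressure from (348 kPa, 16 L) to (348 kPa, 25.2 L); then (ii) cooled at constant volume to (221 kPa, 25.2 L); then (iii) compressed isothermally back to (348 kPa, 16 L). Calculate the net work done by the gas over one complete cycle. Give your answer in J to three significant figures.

Leg (i): W = PΔV = (348)(25.2 − 16) = 3202 J.
Leg (ii): W = 0.
Leg (iii): W = PᵢVᵢ ln(V_f/Vᵢ) = (5569) ln(16/25.2) = -2530 J.
W_net = 3202 − 2530 = 671.8 J.

W_net ≈ 672 J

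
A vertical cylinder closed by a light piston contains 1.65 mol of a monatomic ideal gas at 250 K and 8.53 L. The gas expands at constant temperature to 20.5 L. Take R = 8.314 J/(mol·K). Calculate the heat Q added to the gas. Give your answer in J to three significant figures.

Isothermal ⇒ ΔU = 0, so Q = W = nRT ln(V₂/V₁).
Q = (1.65)(8.314)(250) ln(20.5/8.53) = 3430 × 0.8768 = 3007 J.

Q ≈ 3010 J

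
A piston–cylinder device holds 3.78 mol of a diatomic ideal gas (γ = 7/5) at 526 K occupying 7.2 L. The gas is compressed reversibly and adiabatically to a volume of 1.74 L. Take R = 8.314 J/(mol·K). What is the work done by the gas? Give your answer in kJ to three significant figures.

Adiabatic: TV^(γ−1) = const with γ = 7/5.
T₂ = T₁ (V₁/V₂)^(γ−1) = 526 × (7.2/1.74)^0.4 = 526 × 1.765 = 928.3 K.
W_by = nCᵥ(T₁ − T₂) = (3.78)(20.79)(526 − 928.3) = -31609 J.

W ≈ -31.6 kJ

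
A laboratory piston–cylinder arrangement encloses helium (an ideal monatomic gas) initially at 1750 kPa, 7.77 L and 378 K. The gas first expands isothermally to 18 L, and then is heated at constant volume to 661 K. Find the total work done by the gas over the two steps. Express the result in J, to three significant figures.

W_total ≈ 11400 J

Step 1 (isothermal): W = P₁V₁ ln(V₂/V₁) = (13598) ln(18/7.77) = 11423 J.
Step 2 (isochoric): W = 0 (constant volume).
W_total = 11423 + 0 = 11423 J.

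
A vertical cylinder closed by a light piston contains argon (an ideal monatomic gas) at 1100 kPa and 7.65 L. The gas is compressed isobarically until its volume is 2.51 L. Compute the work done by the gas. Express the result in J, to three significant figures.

Isobaric: W = P ΔV.
W = (1100 kPa)(2.51 − 7.65 L) = (1100)(-5.14) = -5654 J.

W ≈ -5650 J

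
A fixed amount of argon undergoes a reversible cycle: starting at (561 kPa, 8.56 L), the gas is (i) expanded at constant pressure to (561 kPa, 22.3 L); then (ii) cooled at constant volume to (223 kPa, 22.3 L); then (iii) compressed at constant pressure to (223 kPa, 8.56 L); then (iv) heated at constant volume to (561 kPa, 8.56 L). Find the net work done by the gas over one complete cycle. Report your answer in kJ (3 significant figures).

W_net ≈ 4.64 kJ

Constant-volume legs do no work.
W(i) = (561)(22.3 − 8.56) = 7708 J; W(iii) = (223)(8.56 − 22.3) = -3064 J.
W_net = 7708 − 3064 = 4644 J (the clockwise enclosed area).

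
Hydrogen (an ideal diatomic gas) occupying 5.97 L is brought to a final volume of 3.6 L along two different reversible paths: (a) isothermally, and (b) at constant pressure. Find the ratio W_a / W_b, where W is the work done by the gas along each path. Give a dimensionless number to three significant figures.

W_a / W_b ≈ 1.27

Path (a) isothermal: W = P₁V₁ ln(V₂/V₁) → W_a/(P₁V₁) = -0.5058.
Path (b) isobaric: W = P₁(V₂ − V₁) → W_b/(P₁V₁) = -0.397.
W_a / W_b = -0.5058 / -0.397 = 1.274.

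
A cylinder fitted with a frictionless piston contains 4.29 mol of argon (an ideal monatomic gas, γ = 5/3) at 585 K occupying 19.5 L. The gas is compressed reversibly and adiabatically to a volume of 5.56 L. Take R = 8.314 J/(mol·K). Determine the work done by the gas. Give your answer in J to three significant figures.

Adiabatic: TV^(γ−1) = const with γ = 5/3.
T₂ = T₁ (V₁/V₂)^(γ−1) = 585 × (19.5/5.56)^0.667 = 585 × 2.308 = 1350 K.
W_by = nCᵥ(T₁ − T₂) = (4.29)(12.47)(585 − 1350) = -40949 J.

W ≈ -40900 J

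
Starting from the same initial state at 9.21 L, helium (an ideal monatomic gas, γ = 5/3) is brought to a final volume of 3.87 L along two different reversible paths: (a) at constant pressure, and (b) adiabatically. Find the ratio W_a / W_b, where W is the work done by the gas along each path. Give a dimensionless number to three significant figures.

Path (a) isobaric: W = P₁(V₂ − V₁) → W_a/(P₁V₁) = -0.5798.
Path (b) adiabatic: W = P₁V₁(1 − (V₁/V₂)^(γ−1))/(γ−1) → W_b/(P₁V₁) = -1.174.
W_a / W_b = -0.5798 / -1.174 = 0.494.

W_a / W_b ≈ 0.494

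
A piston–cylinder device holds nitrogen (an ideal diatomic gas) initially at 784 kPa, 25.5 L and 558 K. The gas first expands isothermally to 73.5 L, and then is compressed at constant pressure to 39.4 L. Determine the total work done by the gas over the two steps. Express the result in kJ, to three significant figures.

Step 1 (isothermal): W = P₁V₁ ln(V₂/V₁) = (19992) ln(73.5/25.5) = 21164 J.
After step 1: P = 272 kPa, V = 73.5 L, T = 558 K.
Step 2 (isobaric): W = PΔV = (272 kPa)(39.4 − 73.5 L) = -9275 J.
W_total = 21164 − 9275 = 11888 J.

W_total ≈ 11.9 kJ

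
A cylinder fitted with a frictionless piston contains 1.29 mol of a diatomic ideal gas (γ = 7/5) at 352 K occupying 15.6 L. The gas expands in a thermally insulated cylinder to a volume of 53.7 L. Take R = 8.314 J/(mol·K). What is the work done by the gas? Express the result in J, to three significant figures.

W ≈ 3680 J

Adiabatic: TV^(γ−1) = const with γ = 7/5.
T₂ = T₁ (V₁/V₂)^(γ−1) = 352 × (15.6/53.7)^0.4 = 352 × 0.6099 = 214.7 K.
W_by = nCᵥ(T₁ − T₂) = (1.29)(20.79)(352 − 214.7) = 3682 J.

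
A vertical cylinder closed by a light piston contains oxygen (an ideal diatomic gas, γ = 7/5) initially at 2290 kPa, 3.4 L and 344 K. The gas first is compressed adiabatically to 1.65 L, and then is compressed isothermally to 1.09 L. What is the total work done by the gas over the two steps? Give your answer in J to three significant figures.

W_total ≈ -10800 J

Step 1 (adiabatic): W = (P₁V₁ − P₂V₂)/(γ−1) = (7786 − 10397)/0.4 = -6528 J.
After step 1: P = 6301 kPa, V = 1.65 L, T = 459.4 K.
Step 2 (isothermal): W = P₁V₁ ln(V₂/V₁) = (10397) ln(1.09/1.65) = -4311 J.
W_total = -6528 − 4311 = -10838 J.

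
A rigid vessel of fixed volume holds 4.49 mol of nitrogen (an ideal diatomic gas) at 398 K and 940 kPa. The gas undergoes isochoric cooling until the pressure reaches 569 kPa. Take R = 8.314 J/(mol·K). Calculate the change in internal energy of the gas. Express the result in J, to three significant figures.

Constant volume ⇒ W = 0, so Q = ΔU = nCᵥΔT with Cᵥ = 5R/2 = 20.79 J/(mol·K).
At constant V, T₂/T₁ = P₂/P₁ ⇒ ΔT = T₁(P₂/P₁ − 1) = 398·(569/940 − 1) = -157.1 K.
ΔU = (4.49)(20.79)(-157.1) = -14660 J.

ΔU ≈ -14700 J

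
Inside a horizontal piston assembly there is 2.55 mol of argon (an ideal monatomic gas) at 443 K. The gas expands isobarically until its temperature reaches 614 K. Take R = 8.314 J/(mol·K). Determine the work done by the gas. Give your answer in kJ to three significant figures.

W ≈ 3.63 kJ

Isobaric: W = P ΔV = nR ΔT.
W = (2.55)(8.314)(614 − 443) = 3625 J.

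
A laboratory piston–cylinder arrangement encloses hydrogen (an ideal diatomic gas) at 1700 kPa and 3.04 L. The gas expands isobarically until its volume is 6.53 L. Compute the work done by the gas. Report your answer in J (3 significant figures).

W ≈ 5930 J

Isobaric: W = P ΔV.
W = (1700 kPa)(6.53 − 3.04 L) = (1700)(3.49) = 5933 J.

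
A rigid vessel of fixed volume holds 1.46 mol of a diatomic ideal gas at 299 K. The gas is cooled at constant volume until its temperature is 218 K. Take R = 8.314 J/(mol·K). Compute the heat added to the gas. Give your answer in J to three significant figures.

Q ≈ -2460 J

Constant volume ⇒ W = 0, so Q = ΔU = nCᵥΔT with Cᵥ = 5R/2 = 20.79 J/(mol·K).
ΔU = (1.46)(20.79)(218 − 299) = -2458 J.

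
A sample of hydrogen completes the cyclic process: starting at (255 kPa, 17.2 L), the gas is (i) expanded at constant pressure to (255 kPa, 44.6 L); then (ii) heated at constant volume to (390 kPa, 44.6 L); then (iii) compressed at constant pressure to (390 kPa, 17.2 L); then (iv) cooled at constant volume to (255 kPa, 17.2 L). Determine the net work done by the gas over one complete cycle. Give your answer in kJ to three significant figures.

W_net ≈ -3.70 kJ

Constant-volume legs do no work.
W(i) = (255)(44.6 − 17.2) = 6987 J; W(iii) = (390)(17.2 − 44.6) = -10686 J.
W_net = 6987 − 10686 = -3699 J (the counter-clockwise enclosed area).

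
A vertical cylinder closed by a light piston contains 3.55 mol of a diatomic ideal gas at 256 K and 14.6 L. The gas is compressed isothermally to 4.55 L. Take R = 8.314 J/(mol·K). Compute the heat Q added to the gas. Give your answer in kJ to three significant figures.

Isothermal ⇒ ΔU = 0, so Q = W = nRT ln(V₂/V₁).
Q = (3.55)(8.314)(256) ln(4.55/14.6) = 7556 × -1.166 = -8809 J.

Q ≈ -8.81 kJ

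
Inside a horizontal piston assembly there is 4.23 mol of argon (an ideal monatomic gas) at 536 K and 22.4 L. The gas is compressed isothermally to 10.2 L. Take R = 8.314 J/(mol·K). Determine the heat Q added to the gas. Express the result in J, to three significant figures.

Isothermal ⇒ ΔU = 0, so Q = W = nRT ln(V₂/V₁).
Q = (4.23)(8.314)(536) ln(10.2/22.4) = 18850 × -0.7867 = -14829 J.

Q ≈ -14800 J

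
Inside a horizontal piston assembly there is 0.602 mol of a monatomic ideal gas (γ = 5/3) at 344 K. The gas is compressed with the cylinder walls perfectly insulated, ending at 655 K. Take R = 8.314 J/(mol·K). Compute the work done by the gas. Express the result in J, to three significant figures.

W ≈ -2330 J

Adiabatic ⇒ Q = 0, so W_by = −ΔU = nCᵥ(T₁ − T₂).
Cᵥ = 3R/2 = 12.47 J/(mol·K).
W = (0.602)(12.47)(344 − 655) = -2335 J.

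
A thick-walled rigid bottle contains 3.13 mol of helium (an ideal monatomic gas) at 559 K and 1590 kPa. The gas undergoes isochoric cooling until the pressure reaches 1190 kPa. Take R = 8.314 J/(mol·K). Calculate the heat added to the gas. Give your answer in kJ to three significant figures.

Constant volume ⇒ W = 0, so Q = ΔU = nCᵥΔT with Cᵥ = 3R/2 = 12.47 J/(mol·K).
At constant V, T₂/T₁ = P₂/P₁ ⇒ ΔT = T₁(P₂/P₁ − 1) = 559·(1190/1590 − 1) = -140.6 K.
ΔU = (3.13)(12.47)(-140.6) = -5489 J.

Q ≈ -5.49 kJ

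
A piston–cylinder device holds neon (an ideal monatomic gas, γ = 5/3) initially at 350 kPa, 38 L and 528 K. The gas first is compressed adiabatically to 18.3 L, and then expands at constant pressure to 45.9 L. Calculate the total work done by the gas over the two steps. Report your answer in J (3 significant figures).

W_total ≈ 20100 J

Step 1 (adiabatic): W = (P₁V₁ − P₂V₂)/(γ−1) = (13300 − 21647)/0.667 = -12521 J.
After step 1: P = 1183 kPa, V = 18.3 L, T = 859.4 K.
Step 2 (isobaric): W = PΔV = (1183 kPa)(45.9 − 18.3 L) = 32649 J.
W_total = -12521 + 32649 = 20127 J.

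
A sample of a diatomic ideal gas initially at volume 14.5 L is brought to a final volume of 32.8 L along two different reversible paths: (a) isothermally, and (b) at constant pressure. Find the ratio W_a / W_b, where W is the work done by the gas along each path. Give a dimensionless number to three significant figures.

W_a / W_b ≈ 0.647

Path (a) isothermal: W = P₁V₁ ln(V₂/V₁) → W_a/(P₁V₁) = 0.8163.
Path (b) isobaric: W = P₁(V₂ − V₁) → W_b/(P₁V₁) = 1.262.
W_a / W_b = 0.8163 / 1.262 = 0.6468.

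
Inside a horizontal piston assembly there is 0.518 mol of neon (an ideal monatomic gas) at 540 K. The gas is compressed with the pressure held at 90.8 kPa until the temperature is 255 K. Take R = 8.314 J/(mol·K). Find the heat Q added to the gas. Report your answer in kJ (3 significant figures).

Q ≈ -3.07 kJ

Isobaric: W = nRΔT = (0.518)(8.314)(-285) = -1227 J.
ΔU = nCᵥΔT with Cᵥ = 3R/2: ΔU = (0.518)(12.47)(-285) = -1841 J.
Q = ΔU + W = -1841 − 1227 = -3068 J.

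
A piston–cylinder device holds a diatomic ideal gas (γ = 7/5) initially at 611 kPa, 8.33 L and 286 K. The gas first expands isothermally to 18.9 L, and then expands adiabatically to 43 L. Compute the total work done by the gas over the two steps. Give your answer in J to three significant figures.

W_total ≈ 7740 J

Step 1 (isothermal): W = P₁V₁ ln(V₂/V₁) = (5090) ln(18.9/8.33) = 4170 J.
After step 1: P = 269.3 kPa, V = 18.9 L, T = 286 K.
Step 2 (adiabatic): W = (P₁V₁ − P₂V₂)/(γ−1) = (5090 − 3663)/0.4 = 3566 J.
W_total = 4170 + 3566 = 7736 J.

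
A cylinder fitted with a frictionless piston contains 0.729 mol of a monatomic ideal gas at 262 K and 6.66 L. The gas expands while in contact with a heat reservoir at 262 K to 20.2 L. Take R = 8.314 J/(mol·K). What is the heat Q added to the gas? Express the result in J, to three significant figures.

Isothermal ⇒ ΔU = 0, so Q = W = nRT ln(V₂/V₁).
Q = (0.729)(8.314)(262) ln(20.2/6.66) = 1588 × 1.11 = 1762 J.

Q ≈ 1760 J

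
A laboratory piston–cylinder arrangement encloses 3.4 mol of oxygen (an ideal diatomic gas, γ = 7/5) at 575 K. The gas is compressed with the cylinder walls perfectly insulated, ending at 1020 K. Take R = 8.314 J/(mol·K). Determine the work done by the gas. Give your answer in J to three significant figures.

Adiabatic ⇒ Q = 0, so W_by = −ΔU = nCᵥ(T₁ − T₂).
Cᵥ = 5R/2 = 20.79 J/(mol·K).
W = (3.4)(20.79)(575 − 1020) = -31448 J.

W ≈ -31400 J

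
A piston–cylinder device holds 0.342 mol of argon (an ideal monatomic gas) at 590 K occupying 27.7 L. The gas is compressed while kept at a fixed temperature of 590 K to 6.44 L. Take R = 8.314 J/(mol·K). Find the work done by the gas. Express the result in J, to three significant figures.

Isothermal: W = nRT ln(V₂/V₁).
W = (0.342)(8.314)(590) × ln(6.44/27.7)
  = 1678 × -1.459
W_by_gas = -2447 J.

W ≈ -2450 J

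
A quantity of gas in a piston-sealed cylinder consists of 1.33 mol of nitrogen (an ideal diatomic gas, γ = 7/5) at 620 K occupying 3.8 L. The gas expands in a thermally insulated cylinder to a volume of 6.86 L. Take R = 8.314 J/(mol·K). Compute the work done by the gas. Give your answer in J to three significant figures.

Adiabatic: TV^(γ−1) = const with γ = 7/5.
T₂ = T₁ (V₁/V₂)^(γ−1) = 620 × (3.8/6.86)^0.4 = 620 × 0.7896 = 489.5 K.
W_by = nCᵥ(T₁ − T₂) = (1.33)(20.79)(620 − 489.5) = 3607 J.

W ≈ 3610 J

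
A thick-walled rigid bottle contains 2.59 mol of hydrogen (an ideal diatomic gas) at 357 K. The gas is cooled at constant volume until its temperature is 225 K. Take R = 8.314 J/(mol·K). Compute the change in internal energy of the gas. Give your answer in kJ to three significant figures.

ΔU ≈ -7.11 kJ

Constant volume ⇒ W = 0, so Q = ΔU = nCᵥΔT with Cᵥ = 5R/2 = 20.79 J/(mol·K).
ΔU = (2.59)(20.79)(225 − 357) = -7106 J.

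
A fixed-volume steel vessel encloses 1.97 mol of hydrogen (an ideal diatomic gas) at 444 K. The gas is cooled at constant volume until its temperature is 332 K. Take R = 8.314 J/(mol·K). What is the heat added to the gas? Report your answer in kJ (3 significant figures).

Constant volume ⇒ W = 0, so Q = ΔU = nCᵥΔT with Cᵥ = 5R/2 = 20.79 J/(mol·K).
ΔU = (1.97)(20.79)(332 − 444) = -4586 J.

Q ≈ -4.59 kJ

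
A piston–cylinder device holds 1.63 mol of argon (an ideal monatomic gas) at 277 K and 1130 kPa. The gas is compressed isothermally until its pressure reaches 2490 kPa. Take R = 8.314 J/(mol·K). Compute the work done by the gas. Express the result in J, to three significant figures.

W ≈ -2970 J

Isothermal process: W = nRT ln(V₂/V₁) = nRT ln(P₁/P₂).
W = (1.63)(8.314)(277) × ln(1130/2490)
  = 3754 × ln(0.4538) = 3754 × -0.7901
W_by_gas = -2966 J.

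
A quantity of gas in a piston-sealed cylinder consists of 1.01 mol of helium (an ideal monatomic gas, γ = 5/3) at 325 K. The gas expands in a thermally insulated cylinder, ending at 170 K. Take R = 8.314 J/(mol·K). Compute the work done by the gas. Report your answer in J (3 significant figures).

Adiabatic ⇒ Q = 0, so W_by = −ΔU = nCᵥ(T₁ − T₂).
Cᵥ = 3R/2 = 12.47 J/(mol·K).
W = (1.01)(12.47)(325 − 170) = 1952 J.

W ≈ 1950 J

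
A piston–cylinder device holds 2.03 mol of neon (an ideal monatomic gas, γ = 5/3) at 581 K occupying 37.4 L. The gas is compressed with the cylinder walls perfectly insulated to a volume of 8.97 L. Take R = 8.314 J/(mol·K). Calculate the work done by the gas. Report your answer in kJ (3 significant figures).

Adiabatic: TV^(γ−1) = const with γ = 5/3.
T₂ = T₁ (V₁/V₂)^(γ−1) = 581 × (37.4/8.97)^0.667 = 581 × 2.591 = 1505 K.
W_by = nCᵥ(T₁ − T₂) = (2.03)(12.47)(581 − 1505) = -23394 J.

W ≈ -23.4 kJ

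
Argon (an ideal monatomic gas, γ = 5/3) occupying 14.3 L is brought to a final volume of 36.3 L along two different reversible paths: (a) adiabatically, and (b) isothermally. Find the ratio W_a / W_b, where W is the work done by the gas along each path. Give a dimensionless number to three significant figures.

Path (a) adiabatic: W = P₁V₁(1 − (V₁/V₂)^(γ−1))/(γ−1) → W_a/(P₁V₁) = 0.6939.
Path (b) isothermal: W = P₁V₁ ln(V₂/V₁) → W_b/(P₁V₁) = 0.9316.
W_a / W_b = 0.6939 / 0.9316 = 0.7449.

W_a / W_b ≈ 0.745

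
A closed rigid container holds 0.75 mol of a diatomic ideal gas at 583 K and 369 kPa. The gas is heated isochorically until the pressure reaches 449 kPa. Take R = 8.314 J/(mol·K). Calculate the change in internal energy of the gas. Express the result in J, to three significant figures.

Constant volume ⇒ W = 0, so Q = ΔU = nCᵥΔT with Cᵥ = 5R/2 = 20.79 J/(mol·K).
At constant V, T₂/T₁ = P₂/P₁ ⇒ ΔT = T₁(P₂/P₁ − 1) = 583·(449/369 − 1) = 126.4 K.
ΔU = (0.75)(20.79)(126.4) = 1970 J.

ΔU ≈ 1970 J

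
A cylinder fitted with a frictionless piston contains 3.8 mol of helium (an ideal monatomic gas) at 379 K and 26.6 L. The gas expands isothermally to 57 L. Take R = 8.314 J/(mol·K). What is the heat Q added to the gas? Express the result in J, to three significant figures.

Isothermal ⇒ ΔU = 0, so Q = W = nRT ln(V₂/V₁).
Q = (3.8)(8.314)(379) ln(57/26.6) = 11974 × 0.7621 = 9126 J.

Q ≈ 9130 J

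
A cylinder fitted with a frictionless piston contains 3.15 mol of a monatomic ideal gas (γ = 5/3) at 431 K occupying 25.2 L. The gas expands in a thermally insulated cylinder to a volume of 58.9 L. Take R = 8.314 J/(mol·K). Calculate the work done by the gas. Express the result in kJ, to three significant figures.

Adiabatic: TV^(γ−1) = const with γ = 5/3.
T₂ = T₁ (V₁/V₂)^(γ−1) = 431 × (25.2/58.9)^0.667 = 431 × 0.5678 = 244.7 K.
W_by = nCᵥ(T₁ − T₂) = (3.15)(12.47)(431 − 244.7) = 7318 J.

W ≈ 7.32 kJ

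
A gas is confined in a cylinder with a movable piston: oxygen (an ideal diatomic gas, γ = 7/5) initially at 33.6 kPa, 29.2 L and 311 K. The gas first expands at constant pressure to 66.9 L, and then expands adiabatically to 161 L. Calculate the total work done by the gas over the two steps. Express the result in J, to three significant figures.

W_total ≈ 2930 J

Step 1 (isobaric): W = PΔV = (33.6 kPa)(66.9 − 29.2 L) = 1267 J.
After step 1: P = 33.6 kPa, V = 66.9 L, T = 712.5 K.
Step 2 (adiabatic): W = (P₁V₁ − P₂V₂)/(γ−1) = (2248 − 1582)/0.4 = 1665 J.
W_total = 1267 + 1665 = 2931 J.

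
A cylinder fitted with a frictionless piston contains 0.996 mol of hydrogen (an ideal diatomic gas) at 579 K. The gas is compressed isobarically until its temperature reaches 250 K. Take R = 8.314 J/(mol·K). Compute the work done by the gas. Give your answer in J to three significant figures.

W ≈ -2720 J

Isobaric: W = P ΔV = nR ΔT.
W = (0.996)(8.314)(250 − 579) = -2724 J.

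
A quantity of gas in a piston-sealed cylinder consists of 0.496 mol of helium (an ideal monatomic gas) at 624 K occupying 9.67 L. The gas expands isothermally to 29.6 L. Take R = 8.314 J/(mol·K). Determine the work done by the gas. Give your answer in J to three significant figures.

W ≈ 2880 J

Isothermal: W = nRT ln(V₂/V₁).
W = (0.496)(8.314)(624) × ln(29.6/9.67)
  = 2573 × 1.119
W_by_gas = 2879 J.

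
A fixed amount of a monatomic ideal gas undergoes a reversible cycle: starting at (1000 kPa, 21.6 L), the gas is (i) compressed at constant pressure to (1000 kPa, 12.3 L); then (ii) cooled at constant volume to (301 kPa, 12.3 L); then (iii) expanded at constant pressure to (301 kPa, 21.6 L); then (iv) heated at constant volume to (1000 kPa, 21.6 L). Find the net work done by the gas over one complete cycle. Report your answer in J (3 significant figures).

W_net ≈ -6500 J

Constant-volume legs do no work.
W(i) = (1000)(12.3 − 21.6) = -9300 J; W(iii) = (301)(21.6 − 12.3) = 2799 J.
W_net = -9300 + 2799 = -6501 J (the counter-clockwise enclosed area).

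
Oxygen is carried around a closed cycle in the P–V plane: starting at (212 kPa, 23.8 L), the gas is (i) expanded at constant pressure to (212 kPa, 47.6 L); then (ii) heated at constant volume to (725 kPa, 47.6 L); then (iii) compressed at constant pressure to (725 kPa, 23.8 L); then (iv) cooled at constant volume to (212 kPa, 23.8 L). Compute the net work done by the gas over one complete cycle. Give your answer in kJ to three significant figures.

W_net ≈ -12.2 kJ

Constant-volume legs do no work.
W(i) = (212)(47.6 − 23.8) = 5046 J; W(iii) = (725)(23.8 − 47.6) = -17255 J.
W_net = 5046 − 17255 = -12209 J (the counter-clockwise enclosed area).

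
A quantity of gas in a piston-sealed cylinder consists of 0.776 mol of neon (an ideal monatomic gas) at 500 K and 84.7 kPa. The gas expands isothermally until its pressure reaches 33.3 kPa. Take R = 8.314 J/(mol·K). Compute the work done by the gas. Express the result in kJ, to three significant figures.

Isothermal process: W = nRT ln(V₂/V₁) = nRT ln(P₁/P₂).
W = (0.776)(8.314)(500) × ln(84.7/33.3)
  = 3226 × ln(2.544) = 3226 × 0.9336
W_by_gas = 3012 J.

W ≈ 3.01 kJ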